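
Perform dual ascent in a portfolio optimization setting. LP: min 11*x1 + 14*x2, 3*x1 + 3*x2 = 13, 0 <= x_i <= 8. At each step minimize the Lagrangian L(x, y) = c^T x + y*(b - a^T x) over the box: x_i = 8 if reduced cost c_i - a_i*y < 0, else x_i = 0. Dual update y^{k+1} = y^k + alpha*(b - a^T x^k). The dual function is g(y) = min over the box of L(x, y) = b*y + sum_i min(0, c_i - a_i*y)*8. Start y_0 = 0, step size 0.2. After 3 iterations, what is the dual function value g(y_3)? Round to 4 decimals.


Dual ascent for LP: min 11*x1 + 14*x2, 3*x1 + 3*x2 = 13, 0 <= x_i <= 8
Step 1: y^k = 0.0, reduced costs: (11.0, 14.0)
  x^k = (0.0, 0.0), subgradient = b - a^T x = 13.0
  y^{k+1} = 0.0 + 0.2*13.0 = 2.6
Step 2: y^k = 2.6, reduced costs: (3.2, 6.2)
  x^k = (0.0, 0.0), subgradient = b - a^T x = 13.0
  y^{k+1} = 2.6 + 0.2*13.0 = 5.2
Step 3: y^k = 5.2, reduced costs: (-4.6, -1.6)
  x^k = (8.0, 8.0), subgradient = b - a^T x = -35.0
  y^{k+1} = 5.2 + 0.2*-35.0 = -1.8
Dual objective at y_3 = -1.8: reduced costs (16.4, 19.4), box minimizer x = (0.0, 0.0)
g(y_3) = b*y + (c1 - a1*y)*x1 + (c2 - a2*y)*x2 = 13*(-1.8) + 16.4*0.0 + 19.4*0.0 = -23.4 + 0.0 + 0.0 = -23.4


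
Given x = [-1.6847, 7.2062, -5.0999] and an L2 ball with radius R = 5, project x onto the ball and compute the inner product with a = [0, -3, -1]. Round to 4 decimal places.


Step 1: Compute ||x|| (intermediates to 6 decimals).
||x|| = sqrt((-1.6847)^2 + 7.2062^2 + (-5.0999)^2) = 8.987575
Step 2: Project.
Since ||x|| > R, scale = R/||x|| = 5/8.987575 = 0.556324, proj(x) = scale * x
proj(x) = [-0.937239, 4.008982, -2.837197]
Step 3: Dot product.
a^T * proj(x) = 0*(-0.937239) - 3*4.008982 - 1*(-2.837197) = -9.1897


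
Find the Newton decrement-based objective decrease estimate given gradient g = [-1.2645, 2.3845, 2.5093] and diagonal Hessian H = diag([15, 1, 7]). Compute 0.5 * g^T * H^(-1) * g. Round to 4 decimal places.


Step 1: H is diagonal, so H^(-1) * g = [-0.0843, 2.3845, 0.3585].
Step 2: g^T H^(-1) g = sum_i g_i^2 / H_ii
  = (-1.2645)^2/15 + (2.3845)^2/1 + (2.5093)^2/7
  = 0.1066 + 5.6858 + 0.8995 = 6.6919
Step 3: Objective decrease = 0.5 * g^T H^(-1) g = 3.346


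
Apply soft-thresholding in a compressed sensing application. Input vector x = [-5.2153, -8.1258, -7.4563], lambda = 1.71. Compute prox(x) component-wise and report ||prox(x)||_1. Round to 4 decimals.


Soft-thresholding with lambda = 1.71:
prox(-5.2153) = sign(-5.2153)*max(|-5.2153| - 1.71, 0) = -3.5053
prox(-8.1258) = sign(-8.1258)*max(|-8.1258| - 1.71, 0) = -6.4158
prox(-7.4563) = sign(-7.4563)*max(|-7.4563| - 1.71, 0) = -5.7463
prox(x) = [-3.5053, -6.4158, -5.7463]
||prox(x)||_1 = 3.5053 + 6.4158 + 5.7463 = 15.6674


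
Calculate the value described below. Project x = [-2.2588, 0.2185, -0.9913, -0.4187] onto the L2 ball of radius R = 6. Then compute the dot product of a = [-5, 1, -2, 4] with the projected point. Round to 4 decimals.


Step 1: Compute ||x|| (intermediates to 6 decimals).
||x|| = sqrt((-2.2588)^2 + 0.2185^2 + (-0.9913)^2 + (-0.4187)^2) = 2.511554
Step 2: Project.
Since ||x|| <= R, proj = x (no scaling needed).
proj(x) = [-2.2588, 0.2185, -0.9913, -0.4187]
Step 3: Dot product.
a^T * proj(x) = -5*(-2.2588) + 1*0.2185 - 2*(-0.9913) + 4*(-0.4187) = 11.8203


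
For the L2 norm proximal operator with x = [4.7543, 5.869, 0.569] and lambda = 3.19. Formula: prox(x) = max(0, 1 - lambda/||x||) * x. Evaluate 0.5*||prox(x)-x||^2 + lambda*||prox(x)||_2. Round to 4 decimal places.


Step 1: Compute ||x||.
||x|| = 7.5744
Step 2: Compute scaling factor.
scale = max(0, 1 - 3.19/7.5744) = 0.5788
Step 3: prox(x) = [2.752, 3.3973, 0.3294]
||prox(x)|| = 4.3844
Step 4: Proximal objective.
0.5*||prox-x||^2 = 5.0881
lambda*||prox|| = 13.9862
Total = 19.0744


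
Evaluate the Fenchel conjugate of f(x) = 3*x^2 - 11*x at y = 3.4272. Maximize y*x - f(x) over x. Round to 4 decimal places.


f*(y) = sup_x {y*x - a*x^2 - b*x} = sup_x {(y-b)*x - a*x^2}
FOC: (y - b) - 2a*x = 0 => x* = (y - b)/(2a)
x* = (3.4272 + 11)/(2*3) = 2.4045
f*(3.4272) = (y-b)^2/(4a) = (3.4272 + 11)^2/(4*3)
= 208.1441/12 = 17.3453


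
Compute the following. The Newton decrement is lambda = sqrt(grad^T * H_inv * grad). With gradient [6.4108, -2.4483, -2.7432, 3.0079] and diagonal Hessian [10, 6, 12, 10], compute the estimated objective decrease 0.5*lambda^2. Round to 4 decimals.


Step 1: H is diagonal, so H^(-1) * g = [0.6411, -0.4081, -0.2286, 0.3008].
Step 2: g^T H^(-1) g = sum_i g_i^2 / H_ii
  = (6.4108)^2/10 + (-2.4483)^2/6 + (-2.7432)^2/12 + (3.0079)^2/10
  = 4.1098 + 0.999 + 0.6271 + 0.9047 = 6.6407
Step 3: Objective decrease = 0.5 * g^T H^(-1) g = 3.3204


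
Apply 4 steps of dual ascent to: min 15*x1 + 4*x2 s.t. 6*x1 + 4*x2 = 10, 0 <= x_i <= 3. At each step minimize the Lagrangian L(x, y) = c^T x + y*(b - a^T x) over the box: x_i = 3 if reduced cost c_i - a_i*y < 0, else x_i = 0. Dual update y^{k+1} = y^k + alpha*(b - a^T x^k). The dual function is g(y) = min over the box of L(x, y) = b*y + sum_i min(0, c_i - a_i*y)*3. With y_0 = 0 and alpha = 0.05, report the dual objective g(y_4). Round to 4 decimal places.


Dual ascent for LP: min 15*x1 + 4*x2, 6*x1 + 4*x2 = 10, 0 <= x_i <= 3
Step 1: y^k = 0.0, reduced costs: (15.0, 4.0)
  x^k = (0.0, 0.0), subgradient = b - a^T x = 10.0
  y^{k+1} = 0.0 + 0.05*10.0 = 0.5
Step 2: y^k = 0.5, reduced costs: (12.0, 2.0)
  x^k = (0.0, 0.0), subgradient = b - a^T x = 10.0
  y^{k+1} = 0.5 + 0.05*10.0 = 1.0
Step 3: y^k = 1.0, reduced costs: (9.0, 0.0)
  x^k = (0.0, 0.0), subgradient = b - a^T x = 10.0
  y^{k+1} = 1.0 + 0.05*10.0 = 1.5
Step 4: y^k = 1.5, reduced costs: (6.0, -2.0)
  x^k = (0.0, 3.0), subgradient = b - a^T x = -2.0
  y^{k+1} = 1.5 + 0.05*-2.0 = 1.4
Dual objective at y_4 = 1.4: reduced costs (6.6, -1.6), box minimizer x = (0.0, 3.0)
g(y_4) = b*y + (c1 - a1*y)*x1 + (c2 - a2*y)*x2 = 10*1.4 + 6.6*0.0 + (-1.6)*3.0 = 14.0 + 0.0 - 4.8 = 9.2


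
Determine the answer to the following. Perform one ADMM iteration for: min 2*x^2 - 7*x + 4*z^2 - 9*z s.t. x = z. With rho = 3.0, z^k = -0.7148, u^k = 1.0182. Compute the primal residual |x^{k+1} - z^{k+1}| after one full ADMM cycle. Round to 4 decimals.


ADMM iteration with rho = 3.0, z^k = -0.7148, u^k = 1.0182
Step 1: x-update.
Minimize 2*x^2 - 7*x + (3.0/2)*(x + 0.7148 + 1.0182)^2
FOC: (2*2 + 3.0)*x = 7 + 3.0*(-0.7148 - 1.0182)
x^{k+1} = 0.2573
Step 2: z-update.
Minimize 4*z^2 - 9*z + (3.0/2)*(0.2573 - z + 1.0182)^2
FOC: (2*4 + 3.0)*z = 9 + 3.0*(0.2573 + 1.0182)
z^{k+1} = 1.166
Step 3: u-update.
u^{k+1} = 1.0182 + 0.2573 - 1.166 = 0.1094
Step 4: Primal residual = |0.2573 - 1.166| = 0.9088


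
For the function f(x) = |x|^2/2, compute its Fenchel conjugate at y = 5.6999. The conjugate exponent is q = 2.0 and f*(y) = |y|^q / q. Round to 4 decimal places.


The conjugate exponent q satisfies 1/p + 1/q = 1.
p = 2, so q = 2/(2 - 1) = 2.0
|y|^q = 5.6999^2.0 = 32.4889
f*(5.6999) = 32.4889 / 2.0 = 16.2444


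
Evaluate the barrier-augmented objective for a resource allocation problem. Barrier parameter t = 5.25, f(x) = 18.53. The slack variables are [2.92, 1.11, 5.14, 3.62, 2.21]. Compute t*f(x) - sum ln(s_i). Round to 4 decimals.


Step 1: Compute log-barrier.
ln values: [1.0716, 0.1044, 1.6371, 1.2865, 0.793]
phi = -(1.0716 + 0.1044 + 1.6371 + 1.2865 + 0.793) = -4.8925
Step 2: Compute augmented objective.
t*f(x) = 5.25*18.53 = 97.2825
Total = 97.2825 - 4.8925 = 92.39


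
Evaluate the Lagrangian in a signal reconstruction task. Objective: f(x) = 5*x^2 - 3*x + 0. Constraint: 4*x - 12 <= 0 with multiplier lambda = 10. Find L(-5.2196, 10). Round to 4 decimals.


Step 1: Evaluate f(x).
f(-5.2196) = 5*(-5.2196)^2 - 3*(-5.2196) + 0 = 151.8799
Step 2: Evaluate g(x).
g(-5.2196) = 4*-5.2196 - 12 = -32.8784
Step 3: Compute Lagrangian.
L = 151.8799 + 10*-32.8784 = -176.9041


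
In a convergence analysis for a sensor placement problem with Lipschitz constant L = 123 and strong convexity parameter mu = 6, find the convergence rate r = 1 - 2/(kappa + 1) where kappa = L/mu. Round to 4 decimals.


Step 1: Compute the condition number.
kappa = L/mu = 123/6 = 20.5
Step 2: Compute the convergence rate.
r = 1 - 2/(kappa + 1) = 1 - 2*mu/(L + mu) = (L - mu)/(L + mu) = 117/129 = 0.907


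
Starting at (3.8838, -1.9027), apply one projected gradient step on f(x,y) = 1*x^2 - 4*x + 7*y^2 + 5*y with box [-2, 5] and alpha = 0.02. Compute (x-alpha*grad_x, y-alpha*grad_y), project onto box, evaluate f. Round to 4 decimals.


Step 1: Compute gradient at (3.8838, -1.9027).
grad_x = 2*1*3.8838 - 4 = 3.7676
grad_y = 2*7*-1.9027 + 5 = -21.6378
Step 2: Gradient step.
x_raw = 3.8838 - 0.02*3.7676 = 3.8084
y_raw = -1.9027 - 0.02*-21.6378 = -1.4699
Step 3: Project onto [-2, 5].
x_proj = clip(3.8084) = 3.8084
y_proj = clip(-1.4699) = -1.4699
Step 4: Evaluate f.
f(3.8084, -1.4699) = 7.0459


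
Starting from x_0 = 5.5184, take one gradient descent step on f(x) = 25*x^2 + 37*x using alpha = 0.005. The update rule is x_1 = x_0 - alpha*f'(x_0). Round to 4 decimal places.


We compute the gradient at x_0 and apply the update.
f'(x) = 50*x + 37
f'(5.5184) = 50*5.5184 + 37 = 312.92
x_1 = 5.5184 - 0.005*312.92 = 3.9538


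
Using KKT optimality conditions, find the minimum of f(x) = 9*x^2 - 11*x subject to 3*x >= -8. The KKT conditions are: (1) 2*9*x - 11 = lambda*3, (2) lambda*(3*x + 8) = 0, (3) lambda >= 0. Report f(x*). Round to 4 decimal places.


Step 1: Try lambda = 0 (constraint inactive).
Stationarity: 2*9*x - 11 = 0
x* = 11/(2*9) = 11/18 = 0.6111 (rounded; the exact value 11/18 is used below)
Check constraint: 3*0.6111 = 1.8333 >= -8 -- satisfied.
Step 2: Compute optimal value.
f(x*) = 9*(11/18)^2 - 11*(11/18) = -3.3611


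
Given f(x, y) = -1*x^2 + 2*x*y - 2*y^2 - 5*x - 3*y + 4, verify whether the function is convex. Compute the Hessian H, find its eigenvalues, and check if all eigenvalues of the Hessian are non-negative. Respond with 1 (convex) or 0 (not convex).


The Hessian of f(x,y) = -1*x^2 + 2*x*y - 2*y^2 - 5*x - 3*y + 4 is:
H = [[-2, 2], [2, -4]]
Trace = -2 - 4 = -6
Determinant = -2*-4 - (2)^2 = 4
Discriminant = (-6)^2 - 4*4 = 20.0
Eigenvalues: lambda_1 = -5.2361, lambda_2 = -0.7639
The function is not convex.

0


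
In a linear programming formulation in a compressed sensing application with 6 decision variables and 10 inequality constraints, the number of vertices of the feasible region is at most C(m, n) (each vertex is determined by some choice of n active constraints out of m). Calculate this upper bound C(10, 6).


Each vertex corresponds to some choice of n active constraints out of m, so the number of vertices is at most C(m, n) = m! / (n!(m-n)!).
m = 10, n = 6
Numerator: 10 * 9 * 8 * 7 * 6 * 5
Denominator: 6! = 720
C(10, 6) = 210


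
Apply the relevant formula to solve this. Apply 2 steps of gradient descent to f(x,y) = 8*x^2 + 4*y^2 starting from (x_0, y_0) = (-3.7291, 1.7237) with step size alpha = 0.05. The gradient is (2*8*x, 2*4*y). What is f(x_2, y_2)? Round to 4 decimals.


Gradient descent on f(x,y) = 8*x^2 + 4*y^2.
Starting point: (-3.7291, 1.7237), alpha = 0.05
Step 1: grad_x = 2*8*-3.7291 = -59.6656, grad_y = 2*4*1.7237 = 13.7896
  x_1 = -3.7291 - 0.05*-59.6656 = -0.7458
  y_1 = 1.7237 - 0.05*13.7896 = 1.0342
Step 2: grad_x = 2*8*-0.7458 = -11.9331, grad_y = 2*4*1.0342 = 8.2738
  x_2 = -0.7458 - 0.05*-11.9331 = -0.1492
  y_2 = 1.0342 - 0.05*8.2738 = 0.6205
f(-0.1492, 0.6205) = 8*(-0.1492)^2 + 4*0.6205^2 = 1.7182


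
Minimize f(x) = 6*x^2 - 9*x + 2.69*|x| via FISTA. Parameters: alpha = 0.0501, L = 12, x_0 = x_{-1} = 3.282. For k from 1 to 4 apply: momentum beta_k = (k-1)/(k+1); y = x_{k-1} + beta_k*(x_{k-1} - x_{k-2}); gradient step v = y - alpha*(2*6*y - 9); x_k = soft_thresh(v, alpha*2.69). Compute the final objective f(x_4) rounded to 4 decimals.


FISTA on f(x) = 6*x^2 - 9*x + 2.69*|x|
L = 12, alpha = 0.0501
Iteration 1: beta = 0.0, y = 3.282 + 0.0*(3.282 - 3.282) = 3.282
  grad(y) = 30.384, v = y - alpha*grad = 1.7598
  prox(v) = soft_thresh(1.7598, 0.1348) = 1.625
Iteration 2: beta = 0.3333, y = 1.625 + 0.3333*(1.625 - 3.282) = 1.0727
  grad(y) = 3.8719, v = y - alpha*grad = 0.8787
  prox(v) = soft_thresh(0.8787, 0.1348) = 0.7439
Iteration 3: beta = 0.5, y = 0.7439 + 0.5*(0.7439 - 1.625) = 0.3034
  grad(y) = -5.3596, v = y - alpha*grad = 0.5719
  prox(v) = soft_thresh(0.5719, 0.1348) = 0.4371
Iteration 4: beta = 0.6, y = 0.4371 + 0.6*(0.4371 - 0.7439) = 0.253
  grad(y) = -5.9636, v = y - alpha*grad = 0.5518
  prox(v) = soft_thresh(0.5518, 0.1348) = 0.417
f(x_4) = 6*0.417^2 - 9*0.417 + 2.69*|0.417| = -1.588


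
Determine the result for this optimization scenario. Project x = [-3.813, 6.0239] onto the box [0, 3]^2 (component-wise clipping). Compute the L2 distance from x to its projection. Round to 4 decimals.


Project each component onto [0, 3].
clip(-3.813) = 0.0, clip(6.0239) = 3.0
Projection = [0.0, 3.0]
Squared diffs: [14.539, 9.144]
Distance = sqrt(23.683) = 4.8665


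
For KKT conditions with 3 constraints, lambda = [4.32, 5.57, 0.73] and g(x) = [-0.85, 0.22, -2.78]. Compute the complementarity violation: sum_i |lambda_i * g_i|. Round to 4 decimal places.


KKT complementary slackness check:
lambda_1 * g_1 = 4.32 * -0.85 = -3.672
lambda_2 * g_2 = 5.57 * 0.22 = 1.2254
lambda_3 * g_3 = 0.73 * -2.78 = -2.0294
Total violation = 3.672 + 1.2254 + 2.0294 = 6.9268


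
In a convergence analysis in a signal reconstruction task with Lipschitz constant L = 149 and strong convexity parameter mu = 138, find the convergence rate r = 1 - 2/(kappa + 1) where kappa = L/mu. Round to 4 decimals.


Step 1: Compute the condition number.
kappa = L/mu = 149/138 = 1.0797
Step 2: Compute the convergence rate.
r = 1 - 2/(kappa + 1) = 1 - 2*mu/(L + mu) = (L - mu)/(L + mu) = 11/287 = 0.0383


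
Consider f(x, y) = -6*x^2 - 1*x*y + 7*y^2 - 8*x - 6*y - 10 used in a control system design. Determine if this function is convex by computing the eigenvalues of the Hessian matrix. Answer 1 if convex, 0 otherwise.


The Hessian of f(x,y) = -6*x^2 - 1*x*y + 7*y^2 - 8*x - 6*y - 10 is:
H = [[-12, -1], [-1, 14]]
Trace = -12 + 14 = 2
Determinant = -12*14 - (-1)^2 = -169
Discriminant = (2)^2 - 4*-169 = 680.0
Eigenvalues: lambda_1 = -12.0384, lambda_2 = 14.0384
The function is not convex.

0


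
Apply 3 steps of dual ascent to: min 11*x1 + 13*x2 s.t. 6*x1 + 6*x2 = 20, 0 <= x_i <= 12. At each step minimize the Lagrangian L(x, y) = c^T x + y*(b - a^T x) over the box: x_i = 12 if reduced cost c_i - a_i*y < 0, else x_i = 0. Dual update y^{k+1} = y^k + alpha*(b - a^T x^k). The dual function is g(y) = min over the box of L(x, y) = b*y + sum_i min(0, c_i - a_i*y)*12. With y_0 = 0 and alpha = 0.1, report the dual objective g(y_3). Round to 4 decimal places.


Dual ascent for LP: min 11*x1 + 13*x2, 6*x1 + 6*x2 = 20, 0 <= x_i <= 12
Step 1: y^k = 0.0, reduced costs: (11.0, 13.0)
  x^k = (0.0, 0.0), subgradient = b - a^T x = 20.0
  y^{k+1} = 0.0 + 0.1*20.0 = 2.0
Step 2: y^k = 2.0, reduced costs: (-1.0, 1.0)
  x^k = (12.0, 0.0), subgradient = b - a^T x = -52.0
  y^{k+1} = 2.0 + 0.1*-52.0 = -3.2
Step 3: y^k = -3.2, reduced costs: (30.2, 32.2)
  x^k = (0.0, 0.0), subgradient = b - a^T x = 20.0
  y^{k+1} = -3.2 + 0.1*20.0 = -1.2
Dual objective at y_3 = -1.2: reduced costs (18.2, 20.2), box minimizer x = (0.0, 0.0)
g(y_3) = b*y + (c1 - a1*y)*x1 + (c2 - a2*y)*x2 = 20*(-1.2) + 18.2*0.0 + 20.2*0.0 = -24.0 + 0.0 + 0.0 = -24.0


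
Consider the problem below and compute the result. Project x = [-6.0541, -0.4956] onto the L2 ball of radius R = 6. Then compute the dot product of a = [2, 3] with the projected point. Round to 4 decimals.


Step 1: Compute ||x|| (intermediates to 6 decimals).
||x|| = sqrt((-6.0541)^2 + (-0.4956)^2) = 6.074352
Step 2: Project.
Since ||x|| > R, scale = R/||x|| = 6/6.074352 = 0.98776, proj(x) = scale * x
proj(x) = [-5.979998, -0.489534]
Step 3: Dot product.
a^T * proj(x) = 2*(-5.979998) + 3*(-0.489534) = -13.4286


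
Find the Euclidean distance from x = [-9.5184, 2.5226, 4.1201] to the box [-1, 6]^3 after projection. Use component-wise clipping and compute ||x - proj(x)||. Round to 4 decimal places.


Project each component onto [-1, 6].
clip(-9.5184) = -1.0, clip(2.5226) = 2.5226, clip(4.1201) = 4.1201
Projection = [-1.0, 2.5226, 4.1201]
Squared diffs: [72.5631, 0.0, 0.0]
Distance = sqrt(72.5631) = 8.5184


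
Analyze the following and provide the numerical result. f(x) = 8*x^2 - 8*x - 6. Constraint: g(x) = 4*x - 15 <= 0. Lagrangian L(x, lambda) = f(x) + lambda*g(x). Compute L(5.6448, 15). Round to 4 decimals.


Step 1: Evaluate f(x).
f(5.6448) = 8*5.6448^2 - 8*5.6448 - 6 = 203.7517
Step 2: Evaluate g(x).
g(5.6448) = 4*5.6448 - 15 = 7.5792
Step 3: Compute Lagrangian.
L = 203.7517 + 15*7.5792 = 317.4397


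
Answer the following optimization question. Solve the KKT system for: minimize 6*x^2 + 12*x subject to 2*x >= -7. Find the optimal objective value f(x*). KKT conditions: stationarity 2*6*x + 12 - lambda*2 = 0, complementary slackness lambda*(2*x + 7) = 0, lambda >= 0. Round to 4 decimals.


Step 1: Try lambda = 0 (constraint inactive).
Stationarity: 2*6*x + 12 = 0
x* = -12/(2*6) = -1.0
Check constraint: 2*-1.0 = -2.0 >= -7 -- satisfied.
Step 2: Compute optimal value.
f(x*) = 6*(-1.0)^2 + 12*(-1.0) = -6.0


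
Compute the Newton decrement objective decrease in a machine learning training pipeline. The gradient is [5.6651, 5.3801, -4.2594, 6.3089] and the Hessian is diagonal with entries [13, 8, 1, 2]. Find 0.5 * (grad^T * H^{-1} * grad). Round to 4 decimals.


Step 1: H is diagonal, so H^(-1) * g = [0.4358, 0.6725, -4.2594, 3.1545].
Step 2: g^T H^(-1) g = sum_i g_i^2 / H_ii
  = (5.6651)^2/13 + (5.3801)^2/8 + (-4.2594)^2/1 + (6.3089)^2/2
  = 2.4687 + 3.6182 + 18.1425 + 19.9011 = 44.1305
Step 3: Objective decrease = 0.5 * g^T H^(-1) g = 22.0653


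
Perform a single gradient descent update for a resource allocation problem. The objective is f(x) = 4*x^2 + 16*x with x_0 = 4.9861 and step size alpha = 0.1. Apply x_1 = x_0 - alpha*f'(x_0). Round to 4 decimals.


We compute the gradient at x_0 and apply the update.
f'(x) = 8*x + 16
f'(4.9861) = 8*4.9861 + 16 = 55.8888
x_1 = 4.9861 - 0.1*55.8888 = -0.6028


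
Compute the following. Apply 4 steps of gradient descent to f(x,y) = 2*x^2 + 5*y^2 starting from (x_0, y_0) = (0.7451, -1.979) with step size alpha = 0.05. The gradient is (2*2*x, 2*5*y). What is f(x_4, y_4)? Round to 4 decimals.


Gradient descent on f(x,y) = 2*x^2 + 5*y^2.
Starting point: (0.7451, -1.979), alpha = 0.05
Step 1: grad_x = 2*2*0.7451 = 2.9804, grad_y = 2*5*-1.979 = -19.79
  x_1 = 0.7451 - 0.05*2.9804 = 0.5961
  y_1 = -1.979 - 0.05*-19.79 = -0.9895
Step 2: grad_x = 2*2*0.5961 = 2.3843, grad_y = 2*5*-0.9895 = -9.895
  x_2 = 0.5961 - 0.05*2.3843 = 0.4769
  y_2 = -0.9895 - 0.05*-9.895 = -0.4948
Step 3: grad_x = 2*2*0.4769 = 1.9075, grad_y = 2*5*-0.4948 = -4.9475
  x_3 = 0.4769 - 0.05*1.9075 = 0.3815
  y_3 = -0.4948 - 0.05*-4.9475 = -0.2474
Step 4: grad_x = 2*2*0.3815 = 1.526, grad_y = 2*5*-0.2474 = -2.4738
  x_4 = 0.3815 - 0.05*1.526 = 0.3052
  y_4 = -0.2474 - 0.05*-2.4738 = -0.1237
f(0.3052, -0.1237) = 2*0.3052^2 + 5*(-0.1237)^2 = 0.2628


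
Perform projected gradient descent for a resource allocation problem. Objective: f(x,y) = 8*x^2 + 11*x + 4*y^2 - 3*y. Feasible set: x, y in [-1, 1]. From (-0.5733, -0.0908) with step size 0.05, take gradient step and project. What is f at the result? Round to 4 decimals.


Step 1: Compute gradient at (-0.5733, -0.0908).
grad_x = 2*8*-0.5733 + 11 = 1.8272
grad_y = 2*4*-0.0908 - 3 = -3.7264
Step 2: Gradient step.
x_raw = -0.5733 - 0.05*1.8272 = -0.6647
y_raw = -0.0908 - 0.05*-3.7264 = 0.0955
Step 3: Project onto [-1, 1].
x_proj = clip(-0.6647) = -0.6647
y_proj = clip(0.0955) = 0.0955
Step 4: Evaluate f.
f(-0.6647, 0.0955) = -4.0271


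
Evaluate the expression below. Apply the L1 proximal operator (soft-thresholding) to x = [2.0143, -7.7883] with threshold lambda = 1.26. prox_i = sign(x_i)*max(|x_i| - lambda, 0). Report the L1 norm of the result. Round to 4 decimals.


Soft-thresholding with lambda = 1.26:
prox(2.0143) = sign(2.0143)*max(|2.0143| - 1.26, 0) = 0.7543
prox(-7.7883) = sign(-7.7883)*max(|-7.7883| - 1.26, 0) = -6.5283
prox(x) = [0.7543, -6.5283]
||prox(x)||_1 = 0.7543 + 6.5283 = 7.2826


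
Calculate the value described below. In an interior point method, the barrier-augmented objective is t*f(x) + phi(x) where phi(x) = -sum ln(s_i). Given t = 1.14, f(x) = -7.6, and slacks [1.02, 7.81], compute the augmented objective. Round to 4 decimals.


Step 1: Compute log-barrier.
ln values: [0.0198, 2.0554]
phi = -(0.0198 + 2.0554) = -2.0752
Step 2: Compute augmented objective.
t*f(x) = 1.14*-7.6 = -8.664
Total = -8.664 - 2.0752 = -10.7392


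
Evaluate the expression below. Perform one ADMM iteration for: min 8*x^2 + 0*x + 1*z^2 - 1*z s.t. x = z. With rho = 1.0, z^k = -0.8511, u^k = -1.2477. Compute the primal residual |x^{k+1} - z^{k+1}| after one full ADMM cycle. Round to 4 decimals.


ADMM iteration with rho = 1.0, z^k = -0.8511, u^k = -1.2477
Step 1: x-update.
Minimize 8*x^2 + 0*x + (1.0/2)*(x + 0.8511 - 1.2477)^2
FOC: (2*8 + 1.0)*x = 0 + 1.0*(-0.8511 + 1.2477)
x^{k+1} = 0.0233
Step 2: z-update.
Minimize 1*z^2 - 1*z + (1.0/2)*(0.0233 - z - 1.2477)^2
FOC: (2*1 + 1.0)*z = 1 + 1.0*(0.0233 - 1.2477)
z^{k+1} = -0.0748
Step 3: u-update.
u^{k+1} = -1.2477 + 0.0233 + 0.0748 = -1.1496
Step 4: Primal residual = |0.0233 + 0.0748| = 0.0981


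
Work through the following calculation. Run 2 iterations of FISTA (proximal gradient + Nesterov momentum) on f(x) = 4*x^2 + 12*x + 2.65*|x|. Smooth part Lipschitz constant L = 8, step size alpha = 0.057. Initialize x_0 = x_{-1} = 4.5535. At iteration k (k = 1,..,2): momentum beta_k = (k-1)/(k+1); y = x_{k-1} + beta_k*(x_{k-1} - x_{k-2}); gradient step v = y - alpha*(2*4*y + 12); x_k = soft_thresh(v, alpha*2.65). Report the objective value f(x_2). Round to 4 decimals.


FISTA on f(x) = 4*x^2 + 12*x + 2.65*|x|
L = 8, alpha = 0.057
Iteration 1: beta = 0.0, y = 4.5535 + 0.0*(4.5535 - 4.5535) = 4.5535
  grad(y) = 48.428, v = y - alpha*grad = 1.7931
  prox(v) = soft_thresh(1.7931, 0.1511) = 1.6421
Iteration 2: beta = 0.3333, y = 1.6421 + 0.3333*(1.6421 - 4.5535) = 0.6716
  grad(y) = 17.3726, v = y - alpha*grad = -0.3187
  prox(v) = soft_thresh(-0.3187, 0.1511) = -0.1676
f(x_2) = 4*(-0.1676)^2 + 12*(-0.1676) + 2.65*|-0.1676| = -1.4548


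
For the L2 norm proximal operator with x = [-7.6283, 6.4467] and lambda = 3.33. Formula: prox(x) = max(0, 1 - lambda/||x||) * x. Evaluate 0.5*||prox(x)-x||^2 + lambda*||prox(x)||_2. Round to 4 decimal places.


Step 1: Compute ||x||.
||x|| = 9.9875
Step 2: Compute scaling factor.
scale = max(0, 1 - 3.33/9.9875) = 0.6666
Step 3: prox(x) = [-5.0849, 4.2973]
||prox(x)|| = 6.6575
Step 4: Proximal objective.
0.5*||prox-x||^2 = 5.5445
lambda*||prox|| = 22.1695
Total = 27.714


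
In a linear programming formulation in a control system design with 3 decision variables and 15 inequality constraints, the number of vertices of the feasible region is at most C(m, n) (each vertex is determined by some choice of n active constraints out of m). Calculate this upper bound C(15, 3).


Each vertex corresponds to some choice of n active constraints out of m, so the number of vertices is at most C(m, n) = m! / (n!(m-n)!).
m = 15, n = 3
Numerator: 15 * 14 * 13
Denominator: 3! = 6
C(15, 3) = 455


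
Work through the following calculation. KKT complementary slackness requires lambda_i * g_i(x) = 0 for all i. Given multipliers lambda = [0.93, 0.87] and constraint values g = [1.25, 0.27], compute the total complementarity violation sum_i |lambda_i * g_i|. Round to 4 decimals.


KKT complementary slackness check:
lambda_1 * g_1 = 0.93 * 1.25 = 1.1625
lambda_2 * g_2 = 0.87 * 0.27 = 0.2349
Total violation = 1.1625 + 0.2349 = 1.3974


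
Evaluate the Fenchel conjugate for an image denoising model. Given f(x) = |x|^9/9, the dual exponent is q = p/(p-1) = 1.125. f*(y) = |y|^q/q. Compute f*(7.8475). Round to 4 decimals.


The conjugate exponent q satisfies 1/p + 1/q = 1.
p = 9, so q = 9/(9 - 1) = 1.125
|y|^q = 7.8475^1.125 = 10.1525
f*(7.8475) = 10.1525 / 1.125 = 9.0244


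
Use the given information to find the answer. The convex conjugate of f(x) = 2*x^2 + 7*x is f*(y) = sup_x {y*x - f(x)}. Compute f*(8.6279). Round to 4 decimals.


f*(y) = sup_x {y*x - a*x^2 - b*x} = sup_x {(y-b)*x - a*x^2}
FOC: (y - b) - 2a*x = 0 => x* = (y - b)/(2a)
x* = (8.6279 - 7)/(2*2) = 0.407
f*(8.6279) = (y-b)^2/(4a) = (8.6279 - 7)^2/(4*2)
= 2.6501/8 = 0.3313


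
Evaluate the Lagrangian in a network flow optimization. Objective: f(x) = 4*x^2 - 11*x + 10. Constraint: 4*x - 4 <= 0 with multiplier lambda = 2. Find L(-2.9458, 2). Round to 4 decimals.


Step 1: Evaluate f(x).
f(-2.9458) = 4*(-2.9458)^2 - 11*(-2.9458) + 10 = 77.1148
Step 2: Evaluate g(x).
g(-2.9458) = 4*-2.9458 - 4 = -15.7832
Step 3: Compute Lagrangian.
L = 77.1148 + 2*-15.7832 = 45.5484


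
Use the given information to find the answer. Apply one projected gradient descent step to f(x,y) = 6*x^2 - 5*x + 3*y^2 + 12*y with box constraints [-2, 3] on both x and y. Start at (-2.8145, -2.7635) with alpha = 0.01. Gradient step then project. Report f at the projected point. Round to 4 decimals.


Step 1: Compute gradient at (-2.8145, -2.7635).
grad_x = 2*6*-2.8145 - 5 = -38.774
grad_y = 2*3*-2.7635 + 12 = -4.581
Step 2: Gradient step.
x_raw = -2.8145 - 0.01*-38.774 = -2.4268
y_raw = -2.7635 - 0.01*-4.581 = -2.7177
Step 3: Project onto [-2, 3].
x_proj = clip(-2.4268) = -2.0
y_proj = clip(-2.7177) = -2.0
Step 4: Evaluate f.
f(-2.0, -2.0) = 22.0


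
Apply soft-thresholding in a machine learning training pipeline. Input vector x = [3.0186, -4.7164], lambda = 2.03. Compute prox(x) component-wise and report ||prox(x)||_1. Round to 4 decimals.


Soft-thresholding with lambda = 2.03:
prox(3.0186) = sign(3.0186)*max(|3.0186| - 2.03, 0) = 0.9886
prox(-4.7164) = sign(-4.7164)*max(|-4.7164| - 2.03, 0) = -2.6864
prox(x) = [0.9886, -2.6864]
||prox(x)||_1 = 0.9886 + 2.6864 = 3.675


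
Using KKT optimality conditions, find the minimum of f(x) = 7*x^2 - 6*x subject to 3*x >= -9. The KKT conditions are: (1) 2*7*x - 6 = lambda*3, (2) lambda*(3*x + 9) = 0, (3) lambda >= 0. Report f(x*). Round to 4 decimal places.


Step 1: Try lambda = 0 (constraint inactive).
Stationarity: 2*7*x - 6 = 0
x* = 6/(2*7) = 3/7 = 0.4286 (rounded; the exact value 3/7 is used below)
Check constraint: 3*0.4286 = 1.2858 >= -9 -- satisfied.
Step 2: Compute optimal value.
f(x*) = 7*(3/7)^2 - 6*(3/7) = -1.2857


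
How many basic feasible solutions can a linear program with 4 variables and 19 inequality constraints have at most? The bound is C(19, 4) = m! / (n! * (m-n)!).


Each vertex corresponds to some choice of n active constraints out of m, so the number of vertices is at most C(m, n) = m! / (n!(m-n)!).
m = 19, n = 4
Numerator: 19 * 18 * 17 * 16
Denominator: 4! = 24
C(19, 4) = 3876


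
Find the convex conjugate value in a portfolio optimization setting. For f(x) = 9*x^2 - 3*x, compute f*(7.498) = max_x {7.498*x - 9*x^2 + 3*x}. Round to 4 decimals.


f*(y) = sup_x {y*x - a*x^2 - b*x} = sup_x {(y-b)*x - a*x^2}
FOC: (y - b) - 2a*x = 0 => x* = (y - b)/(2a)
x* = (7.498 + 3)/(2*9) = 0.5832
f*(7.498) = (y-b)^2/(4a) = (7.498 + 3)^2/(4*9)
= 110.208/36 = 3.0613


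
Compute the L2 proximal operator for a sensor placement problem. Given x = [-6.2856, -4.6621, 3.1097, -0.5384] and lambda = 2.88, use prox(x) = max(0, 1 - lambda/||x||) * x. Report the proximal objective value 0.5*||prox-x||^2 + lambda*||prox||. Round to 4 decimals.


Step 1: Compute ||x||.
||x|| = 8.4382
Step 2: Compute scaling factor.
scale = max(0, 1 - 2.88/8.4382) = 0.6587
Step 3: prox(x) = [-4.1403, -3.0709, 2.0483, -0.3546]
||prox(x)|| = 5.5582
Step 4: Proximal objective.
0.5*||prox-x||^2 = 4.1472
lambda*||prox|| = 16.0076
Total = 20.155


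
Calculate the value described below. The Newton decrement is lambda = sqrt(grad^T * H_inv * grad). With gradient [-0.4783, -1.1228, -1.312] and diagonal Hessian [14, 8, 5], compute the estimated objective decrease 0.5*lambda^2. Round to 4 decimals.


Step 1: H is diagonal, so H^(-1) * g = [-0.0342, -0.1404, -0.2624].
Step 2: g^T H^(-1) g = sum_i g_i^2 / H_ii
  = (-0.4783)^2/14 + (-1.1228)^2/8 + (-1.312)^2/5
  = 0.0163 + 0.1576 + 0.3443 = 0.5182
Step 3: Objective decrease = 0.5 * g^T H^(-1) g = 0.2591


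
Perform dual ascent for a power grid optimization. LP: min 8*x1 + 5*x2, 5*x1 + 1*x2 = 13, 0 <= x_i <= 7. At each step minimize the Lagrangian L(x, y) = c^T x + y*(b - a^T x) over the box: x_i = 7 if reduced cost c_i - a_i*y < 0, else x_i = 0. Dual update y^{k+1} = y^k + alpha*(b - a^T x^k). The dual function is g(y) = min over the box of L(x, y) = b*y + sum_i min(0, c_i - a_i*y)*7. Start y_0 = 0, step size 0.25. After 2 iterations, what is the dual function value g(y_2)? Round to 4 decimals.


Dual ascent for LP: min 8*x1 + 5*x2, 5*x1 + 1*x2 = 13, 0 <= x_i <= 7
Step 1: y^k = 0.0, reduced costs: (8.0, 5.0)
  x^k = (0.0, 0.0), subgradient = b - a^T x = 13.0
  y^{k+1} = 0.0 + 0.25*13.0 = 3.25
Step 2: y^k = 3.25, reduced costs: (-8.25, 1.75)
  x^k = (7.0, 0.0), subgradient = b - a^T x = -22.0
  y^{k+1} = 3.25 + 0.25*-22.0 = -2.25
Dual objective at y_2 = -2.25: reduced costs (19.25, 7.25), box minimizer x = (0.0, 0.0)
g(y_2) = b*y + (c1 - a1*y)*x1 + (c2 - a2*y)*x2 = 13*(-2.25) + 19.25*0.0 + 7.25*0.0 = -29.25 + 0.0 + 0.0 = -29.25


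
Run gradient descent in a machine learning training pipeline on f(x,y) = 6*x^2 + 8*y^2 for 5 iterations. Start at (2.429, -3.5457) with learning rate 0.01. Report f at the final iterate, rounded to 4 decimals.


Gradient descent on f(x,y) = 6*x^2 + 8*y^2.
Starting point: (2.429, -3.5457), alpha = 0.01
Step 1: grad_x = 2*6*2.429 = 29.148, grad_y = 2*8*-3.5457 = -56.7312
  x_1 = 2.429 - 0.01*29.148 = 2.1375
  y_1 = -3.5457 - 0.01*-56.7312 = -2.9784
Step 2: grad_x = 2*6*2.1375 = 25.6502, grad_y = 2*8*-2.9784 = -47.6542
  x_2 = 2.1375 - 0.01*25.6502 = 1.881
  y_2 = -2.9784 - 0.01*-47.6542 = -2.5018
Step 3: grad_x = 2*6*1.881 = 22.5722, grad_y = 2*8*-2.5018 = -40.0295
  x_3 = 1.881 - 0.01*22.5722 = 1.6553
  y_3 = -2.5018 - 0.01*-40.0295 = -2.1016
Step 4: grad_x = 2*6*1.6553 = 19.8635, grad_y = 2*8*-2.1016 = -33.6248
  x_4 = 1.6553 - 0.01*19.8635 = 1.4567
  y_4 = -2.1016 - 0.01*-33.6248 = -1.7653
Step 5: grad_x = 2*6*1.4567 = 17.4799, grad_y = 2*8*-1.7653 = -28.2448
  x_5 = 1.4567 - 0.01*17.4799 = 1.2819
  y_5 = -1.7653 - 0.01*-28.2448 = -1.4829
f(1.2819, -1.4829) = 6*1.2819^2 + 8*(-1.4829)^2 = 27.4499


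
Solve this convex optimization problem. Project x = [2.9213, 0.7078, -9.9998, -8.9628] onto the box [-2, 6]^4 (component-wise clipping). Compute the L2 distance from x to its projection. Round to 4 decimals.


Project each component onto [-2, 6].
clip(2.9213) = 2.9213, clip(0.7078) = 0.7078, clip(-9.9998) = -2.0, clip(-8.9628) = -2.0
Projection = [2.9213, 0.7078, -2.0, -2.0]
Squared diffs: [0.0, 0.0, 63.9968, 48.4806]
Distance = sqrt(112.4774) = 10.6055


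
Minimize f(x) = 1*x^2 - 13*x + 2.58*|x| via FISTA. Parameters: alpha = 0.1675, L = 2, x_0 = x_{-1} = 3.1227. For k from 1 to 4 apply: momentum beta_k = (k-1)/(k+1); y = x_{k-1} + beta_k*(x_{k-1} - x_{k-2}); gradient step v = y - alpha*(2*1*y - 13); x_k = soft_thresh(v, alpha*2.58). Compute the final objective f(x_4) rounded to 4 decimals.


FISTA on f(x) = 1*x^2 - 13*x + 2.58*|x|
L = 2, alpha = 0.1675
Iteration 1: beta = 0.0, y = 3.1227 + 0.0*(3.1227 - 3.1227) = 3.1227
  grad(y) = -6.7546, v = y - alpha*grad = 4.2541
  prox(v) = soft_thresh(4.2541, 0.4322) = 3.8219
Iteration 2: beta = 0.3333, y = 3.8219 + 0.3333*(3.8219 - 3.1227) = 4.055
  grad(y) = -4.8899, v = y - alpha*grad = 4.8741
  prox(v) = soft_thresh(4.8741, 0.4322) = 4.4419
Iteration 3: beta = 0.5, y = 4.4419 + 0.5*(4.4419 - 3.8219) = 4.7519
  grad(y) = -3.4961, v = y - alpha*grad = 5.3375
  prox(v) = soft_thresh(5.3375, 0.4322) = 4.9054
Iteration 4: beta = 0.6, y = 4.9054 + 0.6*(4.9054 - 4.4419) = 5.1835
  grad(y) = -2.6331, v = y - alpha*grad = 5.6245
  prox(v) = soft_thresh(5.6245, 0.4322) = 5.1924
f(x_4) = 1*5.1924^2 - 13*5.1924 + 2.58*|5.1924| = -27.1438


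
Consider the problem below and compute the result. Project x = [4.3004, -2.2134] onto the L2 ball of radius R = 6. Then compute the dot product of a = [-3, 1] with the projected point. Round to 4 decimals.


Step 1: Compute ||x|| (intermediates to 6 decimals).
||x|| = sqrt(4.3004^2 + (-2.2134)^2) = 4.836588
Step 2: Project.
Since ||x|| <= R, proj = x (no scaling needed).
proj(x) = [4.3004, -2.2134]
Step 3: Dot product.
a^T * proj(x) = -3*4.3004 + 1*(-2.2134) = -15.1146


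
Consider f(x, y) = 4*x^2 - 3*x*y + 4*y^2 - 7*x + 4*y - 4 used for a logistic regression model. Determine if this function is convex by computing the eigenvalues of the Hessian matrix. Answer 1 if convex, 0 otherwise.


The Hessian of f(x,y) = 4*x^2 - 3*x*y + 4*y^2 - 7*x + 4*y - 4 is:
H = [[8, -3], [-3, 8]]
Trace = 8 + 8 = 16
Determinant = 8*8 - (-3)^2 = 55
Discriminant = (16)^2 - 4*55 = 36.0
Eigenvalues: lambda_1 = 5.0, lambda_2 = 11.0
The function is convex.

1


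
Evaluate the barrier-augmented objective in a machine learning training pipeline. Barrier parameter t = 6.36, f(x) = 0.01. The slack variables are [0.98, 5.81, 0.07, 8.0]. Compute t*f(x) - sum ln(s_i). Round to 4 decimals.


Step 1: Compute log-barrier.
ln values: [-0.0202, 1.7596, -2.6593, 2.0794]
phi = -(-0.0202 + 1.7596 - 2.6593 + 2.0794) = -1.1596
Step 2: Compute augmented objective.
t*f(x) = 6.36*0.01 = 0.0636
Total = 0.0636 - 1.1596 = -1.096


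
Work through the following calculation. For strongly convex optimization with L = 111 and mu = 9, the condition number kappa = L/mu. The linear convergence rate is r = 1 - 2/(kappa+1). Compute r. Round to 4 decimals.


Step 1: Compute the condition number.
kappa = L/mu = 111/9 = 12.3333
Step 2: Compute the convergence rate.
r = 1 - 2/(kappa + 1) = 1 - 2*mu/(L + mu) = (L - mu)/(L + mu) = 102/120 = 0.85


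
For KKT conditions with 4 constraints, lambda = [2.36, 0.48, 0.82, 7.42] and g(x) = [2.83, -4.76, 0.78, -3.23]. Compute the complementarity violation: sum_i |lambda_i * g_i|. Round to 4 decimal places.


KKT complementary slackness check:
lambda_1 * g_1 = 2.36 * 2.83 = 6.6788
lambda_2 * g_2 = 0.48 * -4.76 = -2.2848
lambda_3 * g_3 = 0.82 * 0.78 = 0.6396
lambda_4 * g_4 = 7.42 * -3.23 = -23.9666
Total violation = 6.6788 + 2.2848 + 0.6396 + 23.9666 = 33.5698


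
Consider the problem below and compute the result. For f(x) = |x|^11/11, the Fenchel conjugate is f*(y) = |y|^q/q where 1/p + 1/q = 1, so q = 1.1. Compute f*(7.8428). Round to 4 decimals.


The conjugate exponent q satisfies 1/p + 1/q = 1.
p = 11, so q = 11/(11 - 1) = 1.1
|y|^q = 7.8428^1.1 = 9.6365
f*(7.8428) = 9.6365 / 1.1 = 8.7604


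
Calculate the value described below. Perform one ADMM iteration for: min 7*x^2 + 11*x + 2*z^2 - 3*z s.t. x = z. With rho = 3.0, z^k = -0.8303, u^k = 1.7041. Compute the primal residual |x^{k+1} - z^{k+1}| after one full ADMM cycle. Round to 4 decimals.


ADMM iteration with rho = 3.0, z^k = -0.8303, u^k = 1.7041
Step 1: x-update.
Minimize 7*x^2 + 11*x + (3.0/2)*(x + 0.8303 + 1.7041)^2
FOC: (2*7 + 3.0)*x = -11 + 3.0*(-0.8303 - 1.7041)
x^{k+1} = -1.0943
Step 2: z-update.
Minimize 2*z^2 - 3*z + (3.0/2)*(-1.0943 - z + 1.7041)^2
FOC: (2*2 + 3.0)*z = 3 + 3.0*(-1.0943 + 1.7041)
z^{k+1} = 0.6899
Step 3: u-update.
u^{k+1} = 1.7041 - 1.0943 - 0.6899 = -0.0801
Step 4: Primal residual = |-1.0943 - 0.6899| = 1.7842


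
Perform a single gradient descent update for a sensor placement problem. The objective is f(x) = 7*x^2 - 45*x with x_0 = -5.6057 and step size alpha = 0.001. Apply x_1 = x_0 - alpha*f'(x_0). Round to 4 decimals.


We compute the gradient at x_0 and apply the update.
f'(x) = 14*x - 45
f'(-5.6057) = 14*-5.6057 - 45 = -123.4798
x_1 = -5.6057 - 0.001*-123.4798 = -5.4822


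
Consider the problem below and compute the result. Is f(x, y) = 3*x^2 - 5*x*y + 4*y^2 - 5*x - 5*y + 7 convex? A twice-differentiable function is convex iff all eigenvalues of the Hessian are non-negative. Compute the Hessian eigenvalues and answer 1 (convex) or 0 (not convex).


The Hessian of f(x,y) = 3*x^2 - 5*x*y + 4*y^2 - 5*x - 5*y + 7 is:
H = [[6, -5], [-5, 8]]
Trace = 6 + 8 = 14
Determinant = 6*8 - (-5)^2 = 23
Discriminant = (14)^2 - 4*23 = 104.0
Eigenvalues: lambda_1 = 1.901, lambda_2 = 12.099
The function is convex.

1


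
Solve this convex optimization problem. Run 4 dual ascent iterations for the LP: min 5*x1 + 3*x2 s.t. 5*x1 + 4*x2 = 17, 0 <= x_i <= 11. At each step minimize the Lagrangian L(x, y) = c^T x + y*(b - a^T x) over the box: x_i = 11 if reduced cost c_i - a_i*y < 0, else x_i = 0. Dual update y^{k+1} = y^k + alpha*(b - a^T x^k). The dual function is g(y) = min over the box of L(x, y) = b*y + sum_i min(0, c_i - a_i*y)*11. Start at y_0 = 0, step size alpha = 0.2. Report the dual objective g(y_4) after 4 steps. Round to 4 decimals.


Dual ascent for LP: min 5*x1 + 3*x2, 5*x1 + 4*x2 = 17, 0 <= x_i <= 11
Step 1: y^k = 0.0, reduced costs: (5.0, 3.0)
  x^k = (0.0, 0.0), subgradient = b - a^T x = 17.0
  y^{k+1} = 0.0 + 0.2*17.0 = 3.4
Step 2: y^k = 3.4, reduced costs: (-12.0, -10.6)
  x^k = (11.0, 11.0), subgradient = b - a^T x = -82.0
  y^{k+1} = 3.4 + 0.2*-82.0 = -13.0
Step 3: y^k = -13.0, reduced costs: (70.0, 55.0)
  x^k = (0.0, 0.0), subgradient = b - a^T x = 17.0
  y^{k+1} = -13.0 + 0.2*17.0 = -9.6
Step 4: y^k = -9.6, reduced costs: (53.0, 41.4)
  x^k = (0.0, 0.0), subgradient = b - a^T x = 17.0
  y^{k+1} = -9.6 + 0.2*17.0 = -6.2
Dual objective at y_4 = -6.2: reduced costs (36.0, 27.8), box minimizer x = (0.0, 0.0)
g(y_4) = b*y + (c1 - a1*y)*x1 + (c2 - a2*y)*x2 = 17*(-6.2) + 36.0*0.0 + 27.8*0.0 = -105.4 + 0.0 + 0.0 = -105.4


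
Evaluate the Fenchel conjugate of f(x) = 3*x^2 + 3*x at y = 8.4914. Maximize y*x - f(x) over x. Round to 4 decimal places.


f*(y) = sup_x {y*x - a*x^2 - b*x} = sup_x {(y-b)*x - a*x^2}
FOC: (y - b) - 2a*x = 0 => x* = (y - b)/(2a)
x* = (8.4914 - 3)/(2*3) = 0.9152
f*(8.4914) = (y-b)^2/(4a) = (8.4914 - 3)^2/(4*3)
= 30.1555/12 = 2.513


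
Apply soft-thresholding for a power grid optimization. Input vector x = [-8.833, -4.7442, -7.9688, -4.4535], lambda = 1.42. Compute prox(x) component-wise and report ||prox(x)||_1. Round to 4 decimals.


Soft-thresholding with lambda = 1.42:
prox(-8.833) = sign(-8.833)*max(|-8.833| - 1.42, 0) = -7.413
prox(-4.7442) = sign(-4.7442)*max(|-4.7442| - 1.42, 0) = -3.3242
prox(-7.9688) = sign(-7.9688)*max(|-7.9688| - 1.42, 0) = -6.5488
prox(-4.4535) = sign(-4.4535)*max(|-4.4535| - 1.42, 0) = -3.0335
prox(x) = [-7.413, -3.3242, -6.5488, -3.0335]
||prox(x)||_1 = 7.413 + 3.3242 + 6.5488 + 3.0335 = 20.3195


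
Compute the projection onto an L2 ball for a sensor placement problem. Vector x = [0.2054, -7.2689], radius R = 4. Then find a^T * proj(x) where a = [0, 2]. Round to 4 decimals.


Step 1: Compute ||x|| (intermediates to 6 decimals).
||x|| = sqrt(0.2054^2 + (-7.2689)^2) = 7.271801
Step 2: Project.
Since ||x|| > R, scale = R/||x|| = 4/7.271801 = 0.55007, proj(x) = scale * x
proj(x) = [0.112984, -3.998404]
Step 3: Dot product.
a^T * proj(x) = 0*0.112984 + 2*(-3.998404) = -7.9968


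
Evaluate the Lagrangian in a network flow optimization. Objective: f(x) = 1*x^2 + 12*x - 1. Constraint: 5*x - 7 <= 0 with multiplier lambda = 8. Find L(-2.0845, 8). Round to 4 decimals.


Step 1: Evaluate f(x).
f(-2.0845) = 1*(-2.0845)^2 + 12*(-2.0845) - 1 = -21.6689
Step 2: Evaluate g(x).
g(-2.0845) = 5*-2.0845 - 7 = -17.4225
Step 3: Compute Lagrangian.
L = -21.6689 + 8*-17.4225 = -161.0489


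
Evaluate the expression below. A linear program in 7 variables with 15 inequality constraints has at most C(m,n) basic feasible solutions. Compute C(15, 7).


Each vertex corresponds to some choice of n active constraints out of m, so the number of vertices is at most C(m, n) = m! / (n!(m-n)!).
m = 15, n = 7
Numerator: 15 * 14 * 13 * 12 * 11 * 10 * 9
Denominator: 7! = 5040
C(15, 7) = 6435


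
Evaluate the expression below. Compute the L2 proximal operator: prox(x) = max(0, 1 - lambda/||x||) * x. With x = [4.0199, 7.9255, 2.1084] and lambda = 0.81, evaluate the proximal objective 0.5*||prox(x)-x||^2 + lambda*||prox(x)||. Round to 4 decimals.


Step 1: Compute ||x||.
||x|| = 9.1334
Step 2: Compute scaling factor.
scale = max(0, 1 - 0.81/9.1334) = 0.9113
Step 3: prox(x) = [3.6634, 7.2226, 1.9214]
||prox(x)|| = 8.3234
Step 4: Proximal objective.
0.5*||prox-x||^2 = 0.3281
lambda*||prox|| = 6.742
Total = 7.07
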